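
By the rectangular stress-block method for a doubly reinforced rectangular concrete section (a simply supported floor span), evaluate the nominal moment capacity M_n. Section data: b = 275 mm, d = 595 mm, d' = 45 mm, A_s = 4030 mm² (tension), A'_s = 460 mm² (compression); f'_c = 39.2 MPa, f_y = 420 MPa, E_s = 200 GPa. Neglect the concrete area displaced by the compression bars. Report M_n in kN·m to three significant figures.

Assume both tension and compression steel yield.
Net tension couple steel: A_s − A'_s = 3570 mm².
a = (A_s − A'_s) f_y / (0.85 f'_c b) = 1499400/(0.85 × 39.2 × 275) = 163.64 mm.
c = a/β₁ = 163.64/0.77 = 212.52 mm; ε'_s = 0.003(c − d')/c = 0.0024 ≥ f_y/E_s = 0.0021, so compression steel does yield.
M_n = (A_s − A'_s) f_y (d − a/2) + A'_s f_y (d − d') = [1499400 × (595 − 81.82) + 193200 × (595 − 45)] × 10⁻⁶ = 769.46 + 106.26 = 875.72 kN·m.

M_n ≈ 876 kN·m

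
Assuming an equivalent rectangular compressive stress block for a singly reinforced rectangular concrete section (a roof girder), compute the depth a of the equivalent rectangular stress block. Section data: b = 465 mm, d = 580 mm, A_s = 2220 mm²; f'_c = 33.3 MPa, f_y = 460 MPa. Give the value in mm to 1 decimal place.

T = A_s f_y = 2220 × 460 = 1021200 N = 1021.2 kN.
Setting C = 0.85 f'_c a b equal to T: a = 1021200/(0.85 × 33.3 × 465) = 77.6 mm.

a ≈ 77.6 mm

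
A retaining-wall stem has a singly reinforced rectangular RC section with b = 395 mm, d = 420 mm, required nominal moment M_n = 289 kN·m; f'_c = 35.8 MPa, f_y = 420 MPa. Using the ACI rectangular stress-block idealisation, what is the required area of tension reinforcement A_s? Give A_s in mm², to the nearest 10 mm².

A_s ≈ 1770 mm²

With M_n = 0.85 f'_c a b (d − a/2), solve the quadratic for a:
a = d − √(d² − 2M_n/(0.85 f'_c b)) = 420 − √(420² − 2 × 289×10⁶/(0.85 × 35.8 × 395)) = 61.79 mm.
A_s = 0.85 f'_c a b / f_y = 0.85 × 35.8 × 61.79 × 395 / 420 = 1768.3 mm².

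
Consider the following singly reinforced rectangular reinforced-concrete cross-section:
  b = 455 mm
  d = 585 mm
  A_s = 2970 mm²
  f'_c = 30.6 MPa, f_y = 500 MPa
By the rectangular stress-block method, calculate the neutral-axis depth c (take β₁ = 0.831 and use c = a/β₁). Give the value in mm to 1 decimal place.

c ≈ 151.0 mm

T = A_s f_y = 2970 × 500 = 1485000 N = 1485 kN.
Setting C = 0.85 f'_c a b equal to T: a = 1485000/(0.85 × 30.6 × 455) = 125.480 mm.
With β₁ = 0.831, c = a/β₁ = 125.480/0.831 = 151.0 mm.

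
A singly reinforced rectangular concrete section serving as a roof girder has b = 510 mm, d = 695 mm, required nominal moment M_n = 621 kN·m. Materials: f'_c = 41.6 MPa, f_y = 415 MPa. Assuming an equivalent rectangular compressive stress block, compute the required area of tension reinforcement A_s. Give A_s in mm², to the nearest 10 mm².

With M_n = 0.85 f'_c a b (d − a/2), solve the quadratic for a:
a = d − √(d² − 2M_n/(0.85 f'_c b)) = 695 − √(695² − 2 × 621×10⁶/(0.85 × 41.6 × 510)) = 51.45 mm.
A_s = 0.85 f'_c a b / f_y = 0.85 × 41.6 × 51.45 × 510 / 415 = 2235.7 mm².

A_s ≈ 2240 mm²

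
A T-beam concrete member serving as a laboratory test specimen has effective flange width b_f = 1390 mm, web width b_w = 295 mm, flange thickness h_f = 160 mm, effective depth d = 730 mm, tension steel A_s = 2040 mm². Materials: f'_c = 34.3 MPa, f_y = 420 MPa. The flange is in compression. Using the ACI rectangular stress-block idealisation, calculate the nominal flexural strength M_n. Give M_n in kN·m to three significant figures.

M_n ≈ 616 kN·m

Tension: T = A_s f_y = 2040 × 420 = 856800 N.
Try a within the flange: a = T/(0.85 f'_c b_f) = 856800/(0.85 × 34.3 × 1390) = 21.14 mm.
Since a = 21.14 ≤ h_f = 160 mm, the stress block lies entirely in the flange; analyse as a rectangular beam of width b_f.
M_n = T(d − a/2) = 856800 × (730 − 10.57) = 616.41 × 10⁶ N·mm.
M_n = 616.41 kN·m.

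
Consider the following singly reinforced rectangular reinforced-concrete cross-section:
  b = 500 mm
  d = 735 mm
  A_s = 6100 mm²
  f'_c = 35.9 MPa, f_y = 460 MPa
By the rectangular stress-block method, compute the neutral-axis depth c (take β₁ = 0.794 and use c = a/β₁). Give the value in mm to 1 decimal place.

T = A_s f_y = 6100 × 460 = 2806000 N = 2806 kN.
Setting C = 0.85 f'_c a b equal to T: a = 2806000/(0.85 × 35.9 × 500) = 183.910 mm.
With β₁ = 0.794, c = a/β₁ = 183.910/0.794 = 231.6 mm.

c ≈ 231.6 mm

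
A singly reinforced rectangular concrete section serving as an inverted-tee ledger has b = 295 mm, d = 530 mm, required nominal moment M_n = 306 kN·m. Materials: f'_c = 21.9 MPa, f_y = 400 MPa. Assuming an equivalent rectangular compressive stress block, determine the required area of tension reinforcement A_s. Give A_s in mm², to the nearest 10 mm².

With M_n = 0.85 f'_c a b (d − a/2), solve the quadratic for a:
a = d − √(d² − 2M_n/(0.85 f'_c b)) = 530 − √(530² − 2 × 306×10⁶/(0.85 × 21.9 × 295)) = 118.35 mm.
A_s = 0.85 f'_c a b / f_y = 0.85 × 21.9 × 118.35 × 295 / 400 = 1624.8 mm².

A_s ≈ 1620 mm²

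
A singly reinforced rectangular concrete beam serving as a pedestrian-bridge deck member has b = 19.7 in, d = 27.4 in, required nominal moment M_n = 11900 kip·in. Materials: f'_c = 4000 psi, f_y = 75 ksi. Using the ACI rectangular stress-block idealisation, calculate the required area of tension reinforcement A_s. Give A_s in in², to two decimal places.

A_s ≈ 6.71 in²

From M_n = 0.85 f'_c a b (d − a/2):
a = d − √(d² − 2M_n/(0.85 f'_c b)) = 27.4 − √(27.4² − 2 × 11900/(0.85 × 4 × 19.7)) = 7.515 in.
A_s = 0.85 f'_c a b / f_y = 0.85 × 4 × 7.515 × 19.7 / 75 = 6.711 in².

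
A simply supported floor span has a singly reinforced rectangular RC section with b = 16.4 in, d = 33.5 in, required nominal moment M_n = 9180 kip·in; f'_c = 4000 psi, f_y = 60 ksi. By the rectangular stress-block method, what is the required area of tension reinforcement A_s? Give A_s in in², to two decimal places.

A_s ≈ 4.96 in²

From M_n = 0.85 f'_c a b (d − a/2):
a = d − √(d² − 2M_n/(0.85 f'_c b)) = 33.5 − √(33.5² − 2 × 9180/(0.85 × 4 × 16.4)) = 5.340 in.
A_s = 0.85 f'_c a b / f_y = 0.85 × 4 × 5.340 × 16.4 / 60 = 4.963 in².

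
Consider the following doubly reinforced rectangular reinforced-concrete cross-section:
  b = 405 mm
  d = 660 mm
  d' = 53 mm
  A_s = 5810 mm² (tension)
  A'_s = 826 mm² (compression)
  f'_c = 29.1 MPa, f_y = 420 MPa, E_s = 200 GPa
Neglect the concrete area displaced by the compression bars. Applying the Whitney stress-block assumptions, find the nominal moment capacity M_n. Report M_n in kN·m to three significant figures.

M_n ≈ 1370 kN·m

Assume both tension and compression steel yield.
Net tension couple steel: A_s − A'_s = 4984 mm².
a = (A_s − A'_s) f_y / (0.85 f'_c b) = 2093280/(0.85 × 29.1 × 405) = 208.96 mm.
c = a/β₁ = 208.96/0.842 = 248.17 mm; ε'_s = 0.003(c − d')/c = 0.0024 ≥ f_y/E_s = 0.0021, so compression steel does yield.
M_n = (A_s − A'_s) f_y (d − a/2) + A'_s f_y (d − d') = [2093280 × (660 − 104.48) + 346920 × (660 − 53)] × 10⁻⁶ = 1162.86 + 210.58 = 1373.44 kN·m.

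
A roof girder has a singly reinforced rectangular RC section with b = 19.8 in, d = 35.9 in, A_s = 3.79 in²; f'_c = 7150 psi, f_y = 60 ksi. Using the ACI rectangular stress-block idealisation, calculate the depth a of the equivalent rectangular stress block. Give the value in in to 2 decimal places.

T = A_s f_y = 3.79 × 60 = 227.4 kips.
a = T/(0.85 f'_c b) = 227.4/(0.85 × 7.15 × 19.8) = 1.89 in.

a ≈ 1.89 in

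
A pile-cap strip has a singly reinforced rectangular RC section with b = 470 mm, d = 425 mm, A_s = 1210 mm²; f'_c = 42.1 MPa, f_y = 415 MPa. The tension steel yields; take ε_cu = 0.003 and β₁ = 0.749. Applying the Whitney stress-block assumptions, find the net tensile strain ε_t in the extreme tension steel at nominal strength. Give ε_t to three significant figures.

ε_t ≈ 0.0290

a = A_s f_y/(0.85 f'_c b) = 29.86 mm.
β₁ = 0.749, so c = a/β₁ = 29.86/0.749 = 39.87 mm.
From the linear strain diagram with ε_cu = 0.003: ε_t = 0.003 (d − c)/c = 0.003 × (425 − 39.87)/39.87 = 0.0290.
Since ε_t ≥ 0.005, the section is tension-controlled.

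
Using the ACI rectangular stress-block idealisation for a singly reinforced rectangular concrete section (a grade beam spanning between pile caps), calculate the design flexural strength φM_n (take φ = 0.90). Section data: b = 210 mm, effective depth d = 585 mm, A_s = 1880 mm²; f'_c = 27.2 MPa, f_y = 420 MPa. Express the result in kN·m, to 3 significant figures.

T = A_s f_y = 1880 × 420 = 789600 N = 789.6 kN.
From C = T: a = T/(0.85 f'_c b) = 789600/(0.85 × 27.2 × 210) = 162.63 mm.
M_n = T(d − a/2) = 789.6 kN × (585 − 81.315) mm = 397.71 kN·m.
φM_n = 0.90 × 397.71 = 357.94 kN·m.

φM_n ≈ 358 kN·m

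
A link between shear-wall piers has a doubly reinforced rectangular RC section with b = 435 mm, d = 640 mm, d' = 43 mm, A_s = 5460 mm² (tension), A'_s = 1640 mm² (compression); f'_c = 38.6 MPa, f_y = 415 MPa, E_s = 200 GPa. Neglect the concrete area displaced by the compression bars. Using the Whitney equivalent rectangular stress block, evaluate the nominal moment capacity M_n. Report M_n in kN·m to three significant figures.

Assume both tension and compression steel yield.
Net tension couple steel: A_s − A'_s = 3820 mm².
a = (A_s − A'_s) f_y / (0.85 f'_c b) = 1585300/(0.85 × 38.6 × 435) = 111.07 mm.
c = a/β₁ = 111.07/0.774 = 143.50 mm; ε'_s = 0.003(c − d')/c = 0.0021 ≥ f_y/E_s = 0.0021, so compression steel does yield.
M_n = (A_s − A'_s) f_y (d − a/2) + A'_s f_y (d − d') = [1585300 × (640 − 55.535) + 680600 × (640 − 43)] × 10⁻⁶ = 926.55 + 406.32 = 1332.87 kN·m.

M_n ≈ 1330 kN·m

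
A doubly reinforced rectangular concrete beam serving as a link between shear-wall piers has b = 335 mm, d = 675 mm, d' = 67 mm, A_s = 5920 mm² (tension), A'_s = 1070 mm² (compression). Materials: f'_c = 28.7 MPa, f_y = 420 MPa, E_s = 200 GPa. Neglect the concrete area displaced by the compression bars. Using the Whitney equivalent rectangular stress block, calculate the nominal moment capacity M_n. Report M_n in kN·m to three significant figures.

Assume both tension and compression steel yield.
Net tension couple steel: A_s − A'_s = 4850 mm².
a = (A_s − A'_s) f_y / (0.85 f'_c b) = 2037000/(0.85 × 28.7 × 335) = 249.26 mm.
c = a/β₁ = 249.26/0.845 = 294.98 mm; ε'_s = 0.003(c − d')/c = 0.0023 ≥ f_y/E_s = 0.0021, so compression steel does yield.
M_n = (A_s − A'_s) f_y (d − a/2) + A'_s f_y (d − d') = [2037000 × (675 − 124.63) + 449400 × (675 − 67)] × 10⁻⁶ = 1121.10 + 273.24 = 1394.34 kN·m.

M_n ≈ 1390 kN·m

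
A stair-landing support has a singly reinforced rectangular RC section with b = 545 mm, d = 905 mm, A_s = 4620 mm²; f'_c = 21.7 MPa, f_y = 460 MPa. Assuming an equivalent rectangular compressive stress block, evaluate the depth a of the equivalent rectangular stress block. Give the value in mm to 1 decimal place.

T = A_s f_y = 4620 × 460 = 2125200 N = 2125.2 kN.
Setting C = 0.85 f'_c a b equal to T: a = 2125200/(0.85 × 21.7 × 545) = 211.4 mm.

a ≈ 211.4 mm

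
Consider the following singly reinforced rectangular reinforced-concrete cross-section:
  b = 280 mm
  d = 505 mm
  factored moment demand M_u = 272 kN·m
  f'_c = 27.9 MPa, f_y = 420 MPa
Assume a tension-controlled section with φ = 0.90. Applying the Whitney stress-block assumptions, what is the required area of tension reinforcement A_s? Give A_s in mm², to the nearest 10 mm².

A_s ≈ 1580 mm²

M_n = M_u/φ = 272/0.90 = 302.222 kN·m.
With M_n = 0.85 f'_c a b (d − a/2), solve the quadratic for a:
a = d − √(d² − 2M_n/(0.85 f'_c b)) = 505 − √(505² − 2 × 302.222×10⁶/(0.85 × 27.9 × 280)) = 100.03 mm.
A_s = 0.85 f'_c a b / f_y = 0.85 × 27.9 × 100.03 × 280 / 420 = 1581.5 mm².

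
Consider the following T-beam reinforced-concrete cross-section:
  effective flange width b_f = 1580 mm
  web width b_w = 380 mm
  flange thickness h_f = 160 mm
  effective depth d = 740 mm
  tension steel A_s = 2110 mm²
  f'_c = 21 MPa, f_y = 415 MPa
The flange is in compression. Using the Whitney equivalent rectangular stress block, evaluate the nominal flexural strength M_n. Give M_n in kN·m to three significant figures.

M_n ≈ 634 kN·m

Tension: T = A_s f_y = 2110 × 415 = 875650 N.
Try a within the flange: a = T/(0.85 f'_c b_f) = 875650/(0.85 × 21 × 1580) = 31.05 mm.
Since a = 31.05 ≤ h_f = 160 mm, the stress block lies entirely in the flange; analyse as a rectangular beam of width b_f.
M_n = T(d − a/2) = 875650 × (740 − 15.525) = 634.39 × 10⁶ N·mm.
M_n = 634.39 kN·m.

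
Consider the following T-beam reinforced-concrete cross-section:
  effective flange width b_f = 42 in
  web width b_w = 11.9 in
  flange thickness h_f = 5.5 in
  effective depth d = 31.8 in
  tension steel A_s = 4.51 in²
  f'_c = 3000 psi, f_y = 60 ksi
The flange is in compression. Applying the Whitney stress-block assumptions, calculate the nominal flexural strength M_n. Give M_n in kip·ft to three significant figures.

M_n ≈ 689 kip·ft

Tension: T = A_s f_y = 4.51 × 60 = 270.6 kips.
Try a within the flange: a = T/(0.85 f'_c b_f) = 270.6/(0.85 × 3 × 42) = 2.527 in.
Since a = 2.527 ≤ h_f = 5.5 in, the stress block lies entirely in the flange; analyse as a rectangular beam of width b_f.
M_n = T(d − a/2) = 270.6 × (31.8 − 1.2635) = 8263.2 kip·in.
M_n = 8263.2/12 = 688.60 kip·ft.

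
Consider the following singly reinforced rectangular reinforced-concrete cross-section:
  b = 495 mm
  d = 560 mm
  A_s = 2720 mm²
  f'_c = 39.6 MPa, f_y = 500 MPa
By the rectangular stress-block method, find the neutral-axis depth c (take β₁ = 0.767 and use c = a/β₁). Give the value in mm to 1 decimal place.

T = A_s f_y = 2720 × 500 = 1360000 N = 1360 kN.
Setting C = 0.85 f'_c a b equal to T: a = 1360000/(0.85 × 39.6 × 495) = 81.624 mm.
With β₁ = 0.767, c = a/β₁ = 81.624/0.767 = 106.4 mm.

c ≈ 106.4 mm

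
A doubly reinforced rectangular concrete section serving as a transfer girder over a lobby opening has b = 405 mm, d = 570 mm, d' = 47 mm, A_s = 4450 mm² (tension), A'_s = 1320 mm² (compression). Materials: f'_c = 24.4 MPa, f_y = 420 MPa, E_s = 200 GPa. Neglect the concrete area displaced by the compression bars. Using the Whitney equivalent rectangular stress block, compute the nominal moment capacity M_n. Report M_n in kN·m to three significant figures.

Assume both tension and compression steel yield.
Net tension couple steel: A_s − A'_s = 3130 mm².
a = (A_s − A'_s) f_y / (0.85 f'_c b) = 1314600/(0.85 × 24.4 × 405) = 156.51 mm.
c = a/β₁ = 156.51/0.85 = 184.13 mm; ε'_s = 0.003(c − d')/c = 0.0022 ≥ f_y/E_s = 0.0021, so compression steel does yield.
M_n = (A_s − A'_s) f_y (d − a/2) + A'_s f_y (d − d') = [1314600 × (570 − 78.255) + 554400 × (570 − 47)] × 10⁻⁶ = 646.45 + 289.95 = 936.40 kN·m.

M_n ≈ 936 kN·m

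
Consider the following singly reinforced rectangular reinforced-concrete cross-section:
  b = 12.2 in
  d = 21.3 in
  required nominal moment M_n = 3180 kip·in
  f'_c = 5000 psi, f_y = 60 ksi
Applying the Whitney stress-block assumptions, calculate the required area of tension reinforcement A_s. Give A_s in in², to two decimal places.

From M_n = 0.85 f'_c a b (d − a/2):
a = d − √(d² − 2M_n/(0.85 f'_c b)) = 21.3 − √(21.3² − 2 × 3180/(0.85 × 5 × 12.2)) = 3.106 in.
A_s = 0.85 f'_c a b / f_y = 0.85 × 5 × 3.106 × 12.2 / 60 = 2.684 in².

A_s ≈ 2.68 in²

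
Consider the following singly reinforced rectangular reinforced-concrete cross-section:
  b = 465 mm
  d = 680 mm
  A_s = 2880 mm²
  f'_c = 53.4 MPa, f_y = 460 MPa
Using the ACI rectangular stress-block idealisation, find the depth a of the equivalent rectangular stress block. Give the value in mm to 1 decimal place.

T = A_s f_y = 2880 × 460 = 1324800 N = 1324.8 kN.
Setting C = 0.85 f'_c a b equal to T: a = 1324800/(0.85 × 53.4 × 465) = 62.8 mm.

a ≈ 62.8 mm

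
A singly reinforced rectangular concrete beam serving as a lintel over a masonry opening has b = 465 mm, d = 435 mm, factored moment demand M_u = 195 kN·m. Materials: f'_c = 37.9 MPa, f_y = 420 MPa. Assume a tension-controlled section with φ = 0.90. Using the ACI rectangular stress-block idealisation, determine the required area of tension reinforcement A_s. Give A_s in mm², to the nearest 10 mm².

M_n = M_u/φ = 195/0.90 = 216.667 kN·m.
With M_n = 0.85 f'_c a b (d − a/2), solve the quadratic for a:
a = d − √(d² − 2M_n/(0.85 f'_c b)) = 435 − √(435² − 2 × 216.667×10⁶/(0.85 × 37.9 × 465)) = 34.63 mm.
A_s = 0.85 f'_c a b / f_y = 0.85 × 37.9 × 34.63 × 465 / 420 = 1235.1 mm².

A_s ≈ 1240 mm²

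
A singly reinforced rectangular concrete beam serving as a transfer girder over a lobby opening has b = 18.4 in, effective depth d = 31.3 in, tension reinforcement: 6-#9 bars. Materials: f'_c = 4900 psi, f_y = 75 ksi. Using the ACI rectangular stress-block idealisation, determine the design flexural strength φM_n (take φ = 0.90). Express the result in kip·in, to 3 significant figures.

A_s = 6 × 1 = 6 in².
T = A_s f_y = 6 × 75 = 450 kips.
a = T/(0.85 f'_c b) = 450/(0.85 × 4.9 × 18.4) = 5.872 in.
M_n = T(d − a/2) = 450 × (31.3 − 2.936) = 12763.8 kip·in.
φM_n = 0.90 × 12763.8 = 11487.4 kip·in.

φM_n ≈ 11500 kip·in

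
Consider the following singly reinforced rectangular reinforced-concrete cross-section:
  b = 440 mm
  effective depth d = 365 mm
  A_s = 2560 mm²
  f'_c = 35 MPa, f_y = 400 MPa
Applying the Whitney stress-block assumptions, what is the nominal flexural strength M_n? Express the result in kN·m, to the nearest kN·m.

M_n ≈ 334 kN·m

T = A_s f_y = 2560 × 400 = 1024000 N = 1024 kN.
From C = T: a = T/(0.85 f'_c b) = 1024000/(0.85 × 35 × 440) = 78.23 mm.
M_n = T(d − a/2) = 1024 kN × (365 − 39.115) mm = 333.71 kN·m.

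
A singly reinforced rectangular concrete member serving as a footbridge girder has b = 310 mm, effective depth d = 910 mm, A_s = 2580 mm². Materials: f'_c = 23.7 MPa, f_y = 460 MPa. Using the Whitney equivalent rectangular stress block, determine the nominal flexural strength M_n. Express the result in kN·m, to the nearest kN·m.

M_n ≈ 967 kN·m

T = A_s f_y = 2580 × 460 = 1186800 N = 1186.8 kN.
From C = T: a = T/(0.85 f'_c b) = 1186800/(0.85 × 23.7 × 310) = 190.04 mm.
M_n = T(d − a/2) = 1186.8 kN × (910 − 95.02) mm = 967.22 kN·m.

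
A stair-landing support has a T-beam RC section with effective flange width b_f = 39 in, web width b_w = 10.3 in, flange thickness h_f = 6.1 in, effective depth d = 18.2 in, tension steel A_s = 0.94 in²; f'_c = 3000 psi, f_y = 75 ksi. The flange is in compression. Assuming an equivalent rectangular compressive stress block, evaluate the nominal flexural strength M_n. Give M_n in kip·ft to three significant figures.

M_n ≈ 105 kip·ft

Tension: T = A_s f_y = 0.94 × 75 = 70.5 kips.
Try a within the flange: a = T/(0.85 f'_c b_f) = 70.5/(0.85 × 3 × 39) = 0.709 in.
Since a = 0.709 ≤ h_f = 6.1 in, the stress block lies entirely in the flange; analyse as a rectangular beam of width b_f.
M_n = T(d − a/2) = 70.5 × (18.2 − 0.3545) = 1258.1 kip·in.
M_n = 1258.1/12 = 104.84 kip·ft.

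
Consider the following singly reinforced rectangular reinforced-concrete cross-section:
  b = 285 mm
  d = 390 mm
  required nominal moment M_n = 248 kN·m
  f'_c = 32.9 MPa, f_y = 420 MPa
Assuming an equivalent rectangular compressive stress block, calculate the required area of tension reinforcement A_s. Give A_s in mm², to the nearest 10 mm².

A_s ≈ 1710 mm²

With M_n = 0.85 f'_c a b (d − a/2), solve the quadratic for a:
a = d − √(d² − 2M_n/(0.85 f'_c b)) = 390 − √(390² − 2 × 248×10⁶/(0.85 × 32.9 × 285)) = 90.22 mm.
A_s = 0.85 f'_c a b / f_y = 0.85 × 32.9 × 90.22 × 285 / 420 = 1712.0 mm².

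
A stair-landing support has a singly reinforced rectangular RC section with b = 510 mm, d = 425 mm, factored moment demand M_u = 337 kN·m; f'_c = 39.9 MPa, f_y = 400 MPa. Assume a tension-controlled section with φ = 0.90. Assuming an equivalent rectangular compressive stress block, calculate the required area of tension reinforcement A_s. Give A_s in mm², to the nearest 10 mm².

A_s ≈ 2350 mm²

M_n = M_u/φ = 337/0.90 = 374.444 kN·m.
With M_n = 0.85 f'_c a b (d − a/2), solve the quadratic for a:
a = d − √(d² − 2M_n/(0.85 f'_c b)) = 425 − √(425² − 2 × 374.444×10⁶/(0.85 × 39.9 × 510)) = 54.42 mm.
A_s = 0.85 f'_c a b / f_y = 0.85 × 39.9 × 54.42 × 510 / 400 = 2353.2 mm².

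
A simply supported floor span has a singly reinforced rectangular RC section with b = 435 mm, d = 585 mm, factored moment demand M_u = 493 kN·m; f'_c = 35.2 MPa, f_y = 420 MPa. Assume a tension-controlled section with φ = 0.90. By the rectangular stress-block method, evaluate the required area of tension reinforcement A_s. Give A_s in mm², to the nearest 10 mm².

M_n = M_u/φ = 493/0.90 = 547.778 kN·m.
With M_n = 0.85 f'_c a b (d − a/2), solve the quadratic for a:
a = d − √(d² − 2M_n/(0.85 f'_c b)) = 585 − √(585² − 2 × 547.778×10⁶/(0.85 × 35.2 × 435)) = 77.01 mm.
A_s = 0.85 f'_c a b / f_y = 0.85 × 35.2 × 77.01 × 435 / 420 = 2386.4 mm².

A_s ≈ 2390 mm²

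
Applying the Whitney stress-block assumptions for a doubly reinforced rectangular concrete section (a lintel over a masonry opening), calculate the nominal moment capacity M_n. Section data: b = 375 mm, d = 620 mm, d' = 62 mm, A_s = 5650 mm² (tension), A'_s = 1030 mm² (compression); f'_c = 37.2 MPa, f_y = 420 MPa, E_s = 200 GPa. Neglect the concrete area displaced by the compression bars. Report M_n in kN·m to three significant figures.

M_n ≈ 1290 kN·m

Assume both tension and compression steel yield.
Net tension couple steel: A_s − A'_s = 4620 mm².
a = (A_s − A'_s) f_y / (0.85 f'_c b) = 1940400/(0.85 × 37.2 × 375) = 163.64 mm.
c = a/β₁ = 163.64/0.784 = 208.72 mm; ε'_s = 0.003(c − d')/c = 0.0021 ≥ f_y/E_s = 0.0021, so compression steel does yield.
M_n = (A_s − A'_s) f_y (d − a/2) + A'_s f_y (d − d') = [1940400 × (620 − 81.82) + 432600 × (620 − 62)] × 10⁻⁶ = 1044.28 + 241.39 = 1285.67 kN·m.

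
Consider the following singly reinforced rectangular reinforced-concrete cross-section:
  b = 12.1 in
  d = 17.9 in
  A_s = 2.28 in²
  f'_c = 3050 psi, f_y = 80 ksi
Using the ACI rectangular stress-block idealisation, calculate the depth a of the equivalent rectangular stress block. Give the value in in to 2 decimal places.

a ≈ 5.81 in

T = A_s f_y = 2.28 × 80 = 182.4 kips.
a = T/(0.85 f'_c b) = 182.4/(0.85 × 3.05 × 12.1) = 5.81 in.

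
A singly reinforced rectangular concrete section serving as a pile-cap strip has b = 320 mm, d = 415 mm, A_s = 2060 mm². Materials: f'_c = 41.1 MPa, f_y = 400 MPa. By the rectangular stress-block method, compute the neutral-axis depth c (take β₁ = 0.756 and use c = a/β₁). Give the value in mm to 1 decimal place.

c ≈ 97.5 mm

T = A_s f_y = 2060 × 400 = 824000 N = 824 kN.
Setting C = 0.85 f'_c a b equal to T: a = 824000/(0.85 × 41.1 × 320) = 73.708 mm.
With β₁ = 0.756, c = a/β₁ = 73.708/0.756 = 97.5 mm.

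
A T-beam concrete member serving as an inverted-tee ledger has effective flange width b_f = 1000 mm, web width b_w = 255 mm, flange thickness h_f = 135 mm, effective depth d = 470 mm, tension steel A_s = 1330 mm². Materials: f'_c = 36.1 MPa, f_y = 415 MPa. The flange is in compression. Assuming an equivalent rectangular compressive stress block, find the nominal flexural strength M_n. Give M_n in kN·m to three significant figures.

Tension: T = A_s f_y = 1330 × 415 = 551950 N.
Try a within the flange: a = T/(0.85 f'_c b_f) = 551950/(0.85 × 36.1 × 1000) = 17.99 mm.
Since a = 17.99 ≤ h_f = 135 mm, the stress block lies entirely in the flange; analyse as a rectangular beam of width b_f.
M_n = T(d − a/2) = 551950 × (470 − 8.995) = 254.45 × 10⁶ N·mm.
M_n = 254.45 kN·m.

M_n ≈ 254 kN·m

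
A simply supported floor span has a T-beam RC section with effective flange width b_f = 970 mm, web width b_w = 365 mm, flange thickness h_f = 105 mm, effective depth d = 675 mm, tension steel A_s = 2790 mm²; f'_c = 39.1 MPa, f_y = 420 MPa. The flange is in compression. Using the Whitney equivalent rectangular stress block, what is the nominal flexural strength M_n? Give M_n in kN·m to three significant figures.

Tension: T = A_s f_y = 2790 × 420 = 1171800 N.
Try a within the flange: a = T/(0.85 f'_c b_f) = 1171800/(0.85 × 39.1 × 970) = 36.35 mm.
Since a = 36.35 ≤ h_f = 105 mm, the stress block lies entirely in the flange; analyse as a rectangular beam of width b_f.
M_n = T(d − a/2) = 1171800 × (675 − 18.175) = 769.67 × 10⁶ N·mm.
M_n = 769.67 kN·m.

M_n ≈ 770 kN·m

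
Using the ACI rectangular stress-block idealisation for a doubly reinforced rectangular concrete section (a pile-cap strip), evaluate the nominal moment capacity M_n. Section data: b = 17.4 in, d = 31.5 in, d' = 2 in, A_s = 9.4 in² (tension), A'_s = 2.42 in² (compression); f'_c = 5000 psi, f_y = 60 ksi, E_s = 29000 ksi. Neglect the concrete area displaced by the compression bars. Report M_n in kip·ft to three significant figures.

Assume both steels yield.
a = (A_s − A'_s) f_y/(0.85 f'_c b) = (9.4 − 2.42) × 60/(0.85 × 5 × 17.4) = 5.663 in.
c = a/β₁ = 5.663/0.8 = 7.079 in; ε'_s = 0.003(c − d')/c = 0.0022 ≥ ε_y = 0.0021, so the compression steel yields.
M_n = (A_s − A'_s) f_y (d − a/2) + A'_s f_y (d − d') = 418.8 × (31.5 − 2.8315) + 145.2 × (31.5 − 2) = 12006.4 + 4283.4 = 16289.8 kip·in = 16289.8/12 = 1357.48 kip·ft.

M_n ≈ 1360 kip·ft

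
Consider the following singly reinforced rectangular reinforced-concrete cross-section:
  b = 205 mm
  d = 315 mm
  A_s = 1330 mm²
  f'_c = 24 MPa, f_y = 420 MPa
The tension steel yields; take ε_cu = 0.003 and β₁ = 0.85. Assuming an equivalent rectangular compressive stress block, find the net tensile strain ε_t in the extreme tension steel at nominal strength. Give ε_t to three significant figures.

a = A_s f_y/(0.85 f'_c b) = 133.57 mm.
β₁ = 0.85, so c = a/β₁ = 133.57/0.85 = 157.14 mm.
From the linear strain diagram with ε_cu = 0.003: ε_t = 0.003 (d − c)/c = 0.003 × (315 − 157.14)/157.14 = 0.00301.
ε_t < 0.004 — the section is over-reinforced for flexure under ACI limits.

ε_t ≈ 0.00301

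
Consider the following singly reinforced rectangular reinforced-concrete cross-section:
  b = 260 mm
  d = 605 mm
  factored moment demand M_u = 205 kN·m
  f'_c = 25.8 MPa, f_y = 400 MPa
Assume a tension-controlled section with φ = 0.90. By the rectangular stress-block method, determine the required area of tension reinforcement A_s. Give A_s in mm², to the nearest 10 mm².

M_n = M_u/φ = 205/0.90 = 227.778 kN·m.
With M_n = 0.85 f'_c a b (d − a/2), solve the quadratic for a:
a = d − √(d² − 2M_n/(0.85 f'_c b)) = 605 − √(605² − 2 × 227.778×10⁶/(0.85 × 25.8 × 260)) = 70.09 mm.
A_s = 0.85 f'_c a b / f_y = 0.85 × 25.8 × 70.09 × 260 / 400 = 999.1 mm².

A_s ≈ 1000 mm²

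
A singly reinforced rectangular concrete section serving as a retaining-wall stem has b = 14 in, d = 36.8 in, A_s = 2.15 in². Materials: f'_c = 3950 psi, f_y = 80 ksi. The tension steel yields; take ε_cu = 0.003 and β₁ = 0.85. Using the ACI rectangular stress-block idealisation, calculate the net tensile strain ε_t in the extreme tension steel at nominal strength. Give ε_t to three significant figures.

ε_t ≈ 0.0226

a = A_s f_y/(0.85 f'_c b) = 3.659 in.
β₁ = 0.85, so c = a/β₁ = 3.659/0.85 = 4.305 in.
From the linear strain diagram with ε_cu = 0.003: ε_t = 0.003 (d − c)/c = 0.003 × (36.8 − 4.305)/4.305 = 0.0226.
Since ε_t ≥ 0.005, the section is tension-controlled.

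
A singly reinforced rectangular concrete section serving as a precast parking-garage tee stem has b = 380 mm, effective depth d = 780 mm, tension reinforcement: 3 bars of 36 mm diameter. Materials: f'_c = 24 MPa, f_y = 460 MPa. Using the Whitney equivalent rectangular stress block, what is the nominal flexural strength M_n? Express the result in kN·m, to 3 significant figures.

M_n ≈ 968 kN·m

A_s = 3 × 1018 = 3054 mm².
T = A_s f_y = 3054 × 460 = 1404840 N = 1404.84 kN.
From C = T: a = T/(0.85 f'_c b) = 1404840/(0.85 × 24 × 380) = 181.22 mm.
M_n = T(d − a/2) = 1404.84 kN × (780 − 90.61) mm = 968.48 kN·m.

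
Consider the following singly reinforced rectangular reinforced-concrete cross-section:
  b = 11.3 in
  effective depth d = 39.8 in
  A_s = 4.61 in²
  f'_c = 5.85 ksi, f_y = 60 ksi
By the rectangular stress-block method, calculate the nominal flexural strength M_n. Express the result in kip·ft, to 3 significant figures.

M_n ≈ 861 kip·ft

T = A_s f_y = 4.61 × 60 = 276.6 kips.
a = T/(0.85 f'_c b) = 276.6/(0.85 × 5.85 × 11.3) = 4.923 in.
M_n = T(d − a/2) = 276.6 × (39.8 − 2.4615) = 10327.8 kip·in = 10327.8/12 = 860.65 kip·ft.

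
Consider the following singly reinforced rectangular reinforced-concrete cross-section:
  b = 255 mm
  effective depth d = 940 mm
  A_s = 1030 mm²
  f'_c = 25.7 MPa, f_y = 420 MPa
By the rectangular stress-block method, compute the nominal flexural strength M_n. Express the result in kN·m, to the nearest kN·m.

T = A_s f_y = 1030 × 420 = 432600 N = 432.6 kN.
From C = T: a = T/(0.85 f'_c b) = 432600/(0.85 × 25.7 × 255) = 77.66 mm.
M_n = T(d − a/2) = 432.6 kN × (940 − 38.83) mm = 389.85 kN·m.

M_n ≈ 390 kN·m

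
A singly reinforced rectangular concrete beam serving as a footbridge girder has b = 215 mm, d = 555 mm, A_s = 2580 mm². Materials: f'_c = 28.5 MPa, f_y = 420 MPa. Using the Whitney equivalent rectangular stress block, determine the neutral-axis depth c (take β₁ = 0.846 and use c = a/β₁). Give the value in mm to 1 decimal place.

c ≈ 245.9 mm

T = A_s f_y = 2580 × 420 = 1083600 N = 1083.6 kN.
Setting C = 0.85 f'_c a b equal to T: a = 1083600/(0.85 × 28.5 × 215) = 208.050 mm.
With β₁ = 0.846, c = a/β₁ = 208.050/0.846 = 245.9 mm.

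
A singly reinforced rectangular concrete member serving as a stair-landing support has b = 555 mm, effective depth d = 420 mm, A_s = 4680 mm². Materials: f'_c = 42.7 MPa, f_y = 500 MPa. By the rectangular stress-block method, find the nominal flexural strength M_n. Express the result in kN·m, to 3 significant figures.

M_n ≈ 847 kN·m

T = A_s f_y = 4680 × 500 = 2340000 N = 2340 kN.
From C = T: a = T/(0.85 f'_c b) = 2340000/(0.85 × 42.7 × 555) = 116.17 mm.
M_n = T(d − a/2) = 2340 kN × (420 − 58.085) mm = 846.88 kN·m.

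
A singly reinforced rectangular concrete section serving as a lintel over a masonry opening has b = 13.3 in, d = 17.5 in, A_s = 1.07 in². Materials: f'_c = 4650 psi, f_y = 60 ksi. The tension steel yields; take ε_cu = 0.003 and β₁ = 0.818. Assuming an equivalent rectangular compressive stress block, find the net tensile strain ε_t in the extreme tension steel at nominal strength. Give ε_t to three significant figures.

ε_t ≈ 0.0322

a = A_s f_y/(0.85 f'_c b) = 1.221 in.
β₁ = 0.818, so c = a/β₁ = 1.221/0.818 = 1.493 in.
From the linear strain diagram with ε_cu = 0.003: ε_t = 0.003 (d − c)/c = 0.003 × (17.5 − 1.493)/1.493 = 0.0322.
Since ε_t ≥ 0.005, the section is tension-controlled.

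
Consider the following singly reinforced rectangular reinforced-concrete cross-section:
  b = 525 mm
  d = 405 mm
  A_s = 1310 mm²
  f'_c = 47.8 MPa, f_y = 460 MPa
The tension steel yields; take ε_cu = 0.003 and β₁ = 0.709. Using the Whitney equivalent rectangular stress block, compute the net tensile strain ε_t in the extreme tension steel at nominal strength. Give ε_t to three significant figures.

ε_t ≈ 0.0275

a = A_s f_y/(0.85 f'_c b) = 28.25 mm.
β₁ = 0.709, so c = a/β₁ = 28.25/0.709 = 39.84 mm.
From the linear strain diagram with ε_cu = 0.003: ε_t = 0.003 (d − c)/c = 0.003 × (405 − 39.84)/39.84 = 0.0275.
Since ε_t ≥ 0.005, the section is tension-controlled.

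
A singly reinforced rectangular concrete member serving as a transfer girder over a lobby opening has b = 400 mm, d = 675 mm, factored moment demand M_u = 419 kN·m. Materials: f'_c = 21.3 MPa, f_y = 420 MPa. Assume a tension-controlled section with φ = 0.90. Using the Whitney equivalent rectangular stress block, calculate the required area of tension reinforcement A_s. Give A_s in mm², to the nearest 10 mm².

M_n = M_u/φ = 419/0.90 = 465.556 kN·m.
With M_n = 0.85 f'_c a b (d − a/2), solve the quadratic for a:
a = d − √(d² − 2M_n/(0.85 f'_c b)) = 675 − √(675² − 2 × 465.556×10⁶/(0.85 × 21.3 × 400)) = 103.11 mm.
A_s = 0.85 f'_c a b / f_y = 0.85 × 21.3 × 103.11 × 400 / 420 = 1777.9 mm².

A_s ≈ 1780 mm²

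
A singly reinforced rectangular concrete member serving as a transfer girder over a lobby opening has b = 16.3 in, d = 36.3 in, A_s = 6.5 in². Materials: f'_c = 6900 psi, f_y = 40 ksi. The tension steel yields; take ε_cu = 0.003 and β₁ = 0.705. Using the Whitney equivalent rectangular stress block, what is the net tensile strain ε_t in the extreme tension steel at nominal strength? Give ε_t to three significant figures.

a = A_s f_y/(0.85 f'_c b) = 2.720 in.
β₁ = 0.705, so c = a/β₁ = 2.720/0.705 = 3.858 in.
From the linear strain diagram with ε_cu = 0.003: ε_t = 0.003 (d − c)/c = 0.003 × (36.3 − 3.858)/3.858 = 0.0252.
Since ε_t ≥ 0.005, the section is tension-controlled.

ε_t ≈ 0.0252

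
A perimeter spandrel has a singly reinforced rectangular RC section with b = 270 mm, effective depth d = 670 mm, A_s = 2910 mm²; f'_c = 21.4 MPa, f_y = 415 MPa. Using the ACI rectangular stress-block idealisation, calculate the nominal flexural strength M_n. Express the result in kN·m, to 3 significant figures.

T = A_s f_y = 2910 × 415 = 1207650 N = 1207.65 kN.
From C = T: a = T/(0.85 f'_c b) = 1207650/(0.85 × 21.4 × 270) = 245.89 mm.
M_n = T(d − a/2) = 1207.65 kN × (670 − 122.945) mm = 660.65 kN·m.

M_n ≈ 661 kN·m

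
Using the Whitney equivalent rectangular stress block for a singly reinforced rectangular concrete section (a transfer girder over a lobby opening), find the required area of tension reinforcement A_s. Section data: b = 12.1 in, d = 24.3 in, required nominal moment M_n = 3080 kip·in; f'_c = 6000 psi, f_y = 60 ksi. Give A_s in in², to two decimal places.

A_s ≈ 2.21 in²

From M_n = 0.85 f'_c a b (d − a/2):
a = d − √(d² − 2M_n/(0.85 f'_c b)) = 24.3 − √(24.3² − 2 × 3080/(0.85 × 6 × 12.1)) = 2.149 in.
A_s = 0.85 f'_c a b / f_y = 0.85 × 6 × 2.149 × 12.1 / 60 = 2.210 in².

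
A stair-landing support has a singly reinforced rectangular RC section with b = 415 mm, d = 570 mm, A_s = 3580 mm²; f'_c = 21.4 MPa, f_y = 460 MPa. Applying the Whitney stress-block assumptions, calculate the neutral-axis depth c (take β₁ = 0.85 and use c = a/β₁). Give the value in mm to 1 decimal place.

c ≈ 256.6 mm

T = A_s f_y = 3580 × 460 = 1646800 N = 1646.8 kN.
Setting C = 0.85 f'_c a b equal to T: a = 1646800/(0.85 × 21.4 × 415) = 218.152 mm.
With β₁ = 0.85, c = a/β₁ = 218.152/0.85 = 256.6 mm.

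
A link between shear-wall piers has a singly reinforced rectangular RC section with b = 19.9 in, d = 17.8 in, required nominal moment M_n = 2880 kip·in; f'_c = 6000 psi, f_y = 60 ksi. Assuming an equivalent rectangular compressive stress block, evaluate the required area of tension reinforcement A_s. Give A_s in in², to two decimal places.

A_s ≈ 2.83 in²

From M_n = 0.85 f'_c a b (d − a/2):
a = d − √(d² − 2M_n/(0.85 f'_c b)) = 17.8 − √(17.8² − 2 × 2880/(0.85 × 6 × 19.9)) = 1.673 in.
A_s = 0.85 f'_c a b / f_y = 0.85 × 6 × 1.673 × 19.9 / 60 = 2.830 in².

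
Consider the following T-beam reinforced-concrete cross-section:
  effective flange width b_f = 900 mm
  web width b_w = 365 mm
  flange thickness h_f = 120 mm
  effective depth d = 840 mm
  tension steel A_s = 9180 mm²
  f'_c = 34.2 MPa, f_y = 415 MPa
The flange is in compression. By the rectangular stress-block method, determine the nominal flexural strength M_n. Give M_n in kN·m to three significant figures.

M_n ≈ 2910 kN·m

Tension: T = A_s f_y = 9180 × 415 = 3809700 N.
Try a within the flange: a = T/(0.85 f'_c b_f) = 3809700/(0.85 × 34.2 × 900) = 145.61 mm.
a = 145.61 > h_f = 120 mm: the block extends into the web. Split into flange-overhang and web parts.
C_f = 0.85 f'_c (b_f − b_w) h_f = 0.85 × 34.2 × (900 − 365) × 120 = 1866294 N.
Remaining web compression depth: a_w = (T − C_f)/(0.85 f'_c b_w) = (3809700 − 1866294)/(0.85 × 34.2 × 365) = 183.16 mm.
M_n = C_f(d − h_f/2) + (T − C_f)(d − a_w/2) = 1866294 × (840 − 60) + 1943406 × (840 − 91.58) = 1455.71 + 1454.48 = 2910.19 × 10⁶ N·mm.
M_n = 2910.19 kN·m.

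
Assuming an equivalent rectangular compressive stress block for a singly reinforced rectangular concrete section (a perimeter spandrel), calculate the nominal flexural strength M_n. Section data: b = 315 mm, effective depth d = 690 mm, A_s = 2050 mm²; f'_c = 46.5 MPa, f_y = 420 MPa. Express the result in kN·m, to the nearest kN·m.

T = A_s f_y = 2050 × 420 = 861000 N = 861 kN.
From C = T: a = T/(0.85 f'_c b) = 861000/(0.85 × 46.5 × 315) = 69.15 mm.
M_n = T(d − a/2) = 861 kN × (690 − 34.575) mm = 564.32 kN·m.

M_n ≈ 564 kN·m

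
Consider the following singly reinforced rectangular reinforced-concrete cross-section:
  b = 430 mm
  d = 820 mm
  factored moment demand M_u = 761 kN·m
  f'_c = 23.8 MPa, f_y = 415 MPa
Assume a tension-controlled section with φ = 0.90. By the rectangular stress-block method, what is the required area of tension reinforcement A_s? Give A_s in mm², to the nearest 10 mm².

M_n = M_u/φ = 761/0.90 = 845.556 kN·m.
With M_n = 0.85 f'_c a b (d − a/2), solve the quadratic for a:
a = d − √(d² − 2M_n/(0.85 f'_c b)) = 820 − √(820² − 2 × 845.556×10⁶/(0.85 × 23.8 × 430)) = 128.63 mm.
A_s = 0.85 f'_c a b / f_y = 0.85 × 23.8 × 128.63 × 430 / 415 = 2696.2 mm².

A_s ≈ 2700 mm²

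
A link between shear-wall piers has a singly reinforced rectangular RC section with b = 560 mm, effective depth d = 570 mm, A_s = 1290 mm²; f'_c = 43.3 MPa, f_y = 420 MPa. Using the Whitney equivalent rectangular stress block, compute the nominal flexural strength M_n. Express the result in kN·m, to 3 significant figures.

M_n ≈ 302 kN·m

T = A_s f_y = 1290 × 420 = 541800 N = 541.8 kN.
From C = T: a = T/(0.85 f'_c b) = 541800/(0.85 × 43.3 × 560) = 26.29 mm.
M_n = T(d − a/2) = 541.8 kN × (570 − 13.145) mm = 301.70 kN·m.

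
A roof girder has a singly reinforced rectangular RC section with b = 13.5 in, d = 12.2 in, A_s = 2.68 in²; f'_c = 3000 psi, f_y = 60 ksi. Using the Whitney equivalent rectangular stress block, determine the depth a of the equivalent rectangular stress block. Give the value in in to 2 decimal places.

T = A_s f_y = 2.68 × 60 = 160.8 kips.
a = T/(0.85 f'_c b) = 160.8/(0.85 × 3 × 13.5) = 4.67 in.

a ≈ 4.67 in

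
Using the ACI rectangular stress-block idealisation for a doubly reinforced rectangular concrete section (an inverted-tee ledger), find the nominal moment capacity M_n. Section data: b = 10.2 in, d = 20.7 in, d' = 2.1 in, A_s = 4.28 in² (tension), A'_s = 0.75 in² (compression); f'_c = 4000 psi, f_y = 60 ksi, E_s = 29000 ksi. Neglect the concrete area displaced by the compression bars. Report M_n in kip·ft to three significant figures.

M_n ≈ 381 kip·ft

Assume both steels yield.
a = (A_s − A'_s) f_y/(0.85 f'_c b) = (4.28 − 0.75) × 60/(0.85 × 4 × 10.2) = 6.107 in.
c = a/β₁ = 6.107/0.85 = 7.185 in; ε'_s = 0.003(c − d')/c = 0.0021 ≥ ε_y = 0.0021, so the compression steel yields.
M_n = (A_s − A'_s) f_y (d − a/2) + A'_s f_y (d − d') = 211.8 × (20.7 − 3.0535) + 45 × (20.7 − 2.1) = 3737.5 + 837.0 = 4574.5 kip·in = 4574.5/12 = 381.21 kip·ft.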